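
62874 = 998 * 63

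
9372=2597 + 6775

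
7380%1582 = 1052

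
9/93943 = 9/93943  =  0.00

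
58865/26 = 2264 + 1/26=2264.04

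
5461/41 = 5461/41=133.20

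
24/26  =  12/13 = 0.92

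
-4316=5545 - 9861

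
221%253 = 221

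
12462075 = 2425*5139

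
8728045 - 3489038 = 5239007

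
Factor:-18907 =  - 7^1*37^1*73^1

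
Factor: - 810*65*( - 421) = 2^1* 3^4*5^2*13^1*421^1 =22165650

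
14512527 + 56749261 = 71261788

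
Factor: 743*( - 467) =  -346981 = - 467^1*743^1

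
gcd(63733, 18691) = 1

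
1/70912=1/70912=0.00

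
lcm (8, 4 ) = 8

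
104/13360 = 13/1670 = 0.01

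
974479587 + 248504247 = 1222983834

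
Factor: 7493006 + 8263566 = 2^2 * 13^1*303011^1  =  15756572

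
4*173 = 692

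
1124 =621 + 503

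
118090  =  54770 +63320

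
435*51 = 22185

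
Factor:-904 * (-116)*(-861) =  - 2^5*3^1*7^1*29^1*41^1*113^1 = -  90287904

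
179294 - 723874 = - 544580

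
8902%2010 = 862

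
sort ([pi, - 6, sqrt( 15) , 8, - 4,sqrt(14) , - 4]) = [ - 6, - 4,  -  4,pi,sqrt(14), sqrt ( 15),8]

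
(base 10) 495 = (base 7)1305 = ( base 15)230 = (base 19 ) 171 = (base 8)757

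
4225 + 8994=13219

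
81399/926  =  87 + 837/926 = 87.90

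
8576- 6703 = 1873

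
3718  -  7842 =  - 4124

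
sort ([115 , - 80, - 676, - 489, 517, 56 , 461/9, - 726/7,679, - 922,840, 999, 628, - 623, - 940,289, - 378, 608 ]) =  [ - 940, - 922 ,-676 ,- 623, - 489, - 378, - 726/7,  -  80, 461/9, 56,115, 289 , 517,608 , 628, 679,840, 999]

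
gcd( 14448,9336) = 24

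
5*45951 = 229755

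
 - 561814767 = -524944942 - 36869825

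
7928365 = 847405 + 7080960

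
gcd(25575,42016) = 1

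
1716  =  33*52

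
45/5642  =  45/5642= 0.01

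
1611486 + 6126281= 7737767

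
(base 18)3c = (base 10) 66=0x42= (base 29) 28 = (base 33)20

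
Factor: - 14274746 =-2^1*47^1*181^1*839^1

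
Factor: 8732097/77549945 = 793827/7049995 =3^3*5^(- 1) * 29401^1*1409999^( - 1) 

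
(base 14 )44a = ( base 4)31102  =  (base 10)850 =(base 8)1522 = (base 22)1ge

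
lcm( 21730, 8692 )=43460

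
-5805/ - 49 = 5805/49 = 118.47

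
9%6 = 3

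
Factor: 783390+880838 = 1664228 = 2^2 * 563^1 * 739^1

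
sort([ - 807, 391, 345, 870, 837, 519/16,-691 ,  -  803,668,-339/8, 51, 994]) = [ - 807,-803,  -  691, -339/8, 519/16, 51 , 345, 391 , 668,837,  870,994 ] 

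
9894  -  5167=4727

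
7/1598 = 7/1598 = 0.00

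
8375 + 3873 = 12248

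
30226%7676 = 7198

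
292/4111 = 292/4111 = 0.07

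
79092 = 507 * 156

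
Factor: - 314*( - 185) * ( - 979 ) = - 56870110 = - 2^1*5^1*11^1*37^1*89^1* 157^1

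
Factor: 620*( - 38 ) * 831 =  - 2^3*3^1 * 5^1*19^1 * 31^1*277^1 = - 19578360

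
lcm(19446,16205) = 97230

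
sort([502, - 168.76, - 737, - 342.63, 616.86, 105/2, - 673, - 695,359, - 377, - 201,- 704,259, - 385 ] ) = [-737,-704,  -  695,  -  673, -385, - 377, - 342.63  , - 201 , - 168.76, 105/2,259,359,502,616.86]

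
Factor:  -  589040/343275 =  - 2^4*3^( - 1 )*5^( - 1) * 23^( -1 )*37^1 = - 592/345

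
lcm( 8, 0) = 0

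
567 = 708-141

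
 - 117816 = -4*29454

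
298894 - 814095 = -515201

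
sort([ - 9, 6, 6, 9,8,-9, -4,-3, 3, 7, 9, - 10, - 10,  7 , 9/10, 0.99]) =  [ -10,  -  10, - 9,-9, - 4, - 3,9/10,0.99,3,  6, 6,7, 7, 8, 9,9]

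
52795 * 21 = 1108695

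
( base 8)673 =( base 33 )DE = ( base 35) cn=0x1BB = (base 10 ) 443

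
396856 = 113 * 3512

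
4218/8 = 2109/4 = 527.25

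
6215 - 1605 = 4610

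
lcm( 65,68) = 4420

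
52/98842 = 26/49421 = 0.00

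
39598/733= 39598/733 =54.02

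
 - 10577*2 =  - 21154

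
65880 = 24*2745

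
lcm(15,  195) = 195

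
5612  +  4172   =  9784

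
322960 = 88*3670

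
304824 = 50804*6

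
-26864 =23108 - 49972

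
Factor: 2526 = 2^1*3^1*421^1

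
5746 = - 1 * (- 5746 )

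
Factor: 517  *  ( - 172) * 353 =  - 31390172= - 2^2*11^1*43^1*47^1*353^1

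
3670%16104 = 3670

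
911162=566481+344681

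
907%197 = 119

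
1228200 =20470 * 60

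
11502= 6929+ 4573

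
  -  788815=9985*( - 79)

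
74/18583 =74/18583 = 0.00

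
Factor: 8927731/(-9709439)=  - 67^ ( - 1) *103^1*86677^1 *144917^(-1)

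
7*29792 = 208544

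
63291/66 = 21097/22 = 958.95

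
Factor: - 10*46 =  - 2^2*5^1*23^1 = - 460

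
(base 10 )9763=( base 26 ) EBD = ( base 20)1483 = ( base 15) 2d5d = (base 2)10011000100011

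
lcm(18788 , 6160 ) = 375760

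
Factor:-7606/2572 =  - 2^( - 1 ) * 643^( - 1)*3803^1 =- 3803/1286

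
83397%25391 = 7224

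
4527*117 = 529659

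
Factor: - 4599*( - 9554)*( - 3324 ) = -2^3*3^3*7^1*17^1*73^1*277^1*281^1 = - 146052724104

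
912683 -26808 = 885875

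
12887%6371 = 145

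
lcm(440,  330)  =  1320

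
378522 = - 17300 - -395822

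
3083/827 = 3 + 602/827 = 3.73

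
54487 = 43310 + 11177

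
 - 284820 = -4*71205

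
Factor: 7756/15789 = 2^2*3^(  -  1 )*7^1*19^( -1) =28/57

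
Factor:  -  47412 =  - 2^2 * 3^3*439^1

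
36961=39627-2666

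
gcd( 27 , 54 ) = 27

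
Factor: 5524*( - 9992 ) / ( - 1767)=2^5*  3^( - 1 )*19^( - 1 )*31^( - 1 )*1249^1*1381^1 = 55195808/1767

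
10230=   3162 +7068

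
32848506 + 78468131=111316637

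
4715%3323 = 1392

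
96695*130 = 12570350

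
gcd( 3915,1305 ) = 1305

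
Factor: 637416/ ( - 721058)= -2^2*3^3 * 227^1 * 27733^( - 1) = - 24516/27733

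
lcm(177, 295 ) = 885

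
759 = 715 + 44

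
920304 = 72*12782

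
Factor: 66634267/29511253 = 7^3 * 47^( - 1)*293^( - 1)* 2143^( - 1 )* 194269^1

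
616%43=14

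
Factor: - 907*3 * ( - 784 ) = 2^4*3^1*7^2*907^1 = 2133264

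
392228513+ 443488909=835717422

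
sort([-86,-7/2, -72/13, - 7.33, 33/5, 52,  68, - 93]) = [ - 93, - 86,- 7.33, -72/13, - 7/2,33/5,52,68 ] 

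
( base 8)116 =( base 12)66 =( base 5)303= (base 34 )2A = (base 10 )78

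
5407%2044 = 1319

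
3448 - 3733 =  - 285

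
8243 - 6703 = 1540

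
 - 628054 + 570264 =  - 57790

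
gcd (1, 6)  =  1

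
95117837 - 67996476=27121361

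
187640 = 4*46910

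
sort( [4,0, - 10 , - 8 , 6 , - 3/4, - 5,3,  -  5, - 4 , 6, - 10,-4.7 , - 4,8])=[-10, - 10, - 8,-5, - 5, -4.7, - 4, - 4, -3/4,  0,3,4,6,6,8 ] 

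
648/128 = 5  +  1/16 = 5.06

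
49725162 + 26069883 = 75795045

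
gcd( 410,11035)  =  5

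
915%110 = 35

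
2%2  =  0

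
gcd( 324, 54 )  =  54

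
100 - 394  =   -294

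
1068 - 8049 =-6981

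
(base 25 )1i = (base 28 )1F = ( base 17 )29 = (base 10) 43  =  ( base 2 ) 101011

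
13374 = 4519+8855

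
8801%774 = 287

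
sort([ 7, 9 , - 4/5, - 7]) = [-7, - 4/5, 7,9 ] 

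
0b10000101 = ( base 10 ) 133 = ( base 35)3s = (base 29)4H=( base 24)5d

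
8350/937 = 8 + 854/937 = 8.91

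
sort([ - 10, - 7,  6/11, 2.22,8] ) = [ - 10, - 7,6/11,2.22,8]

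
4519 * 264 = 1193016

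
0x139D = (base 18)f8h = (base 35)43G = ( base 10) 5021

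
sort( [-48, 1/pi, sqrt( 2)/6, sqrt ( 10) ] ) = [-48,  sqrt( 2 )/6,1/pi, sqrt(10)]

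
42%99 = 42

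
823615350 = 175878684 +647736666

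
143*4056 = 580008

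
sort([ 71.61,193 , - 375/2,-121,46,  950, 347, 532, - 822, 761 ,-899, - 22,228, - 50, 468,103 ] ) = [ - 899, - 822, - 375/2, - 121, - 50, - 22,46,71.61,103,  193,228,347, 468,532,761, 950 ]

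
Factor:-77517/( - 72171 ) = 3^( - 3 )*29^1 = 29/27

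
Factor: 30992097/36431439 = 10330699/12143813 = 11^(-1)*19^1*29^1*47^(  -  1) * 83^( - 1)*283^( - 1 )*18749^1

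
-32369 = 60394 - 92763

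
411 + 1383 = 1794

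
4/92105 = 4/92105= 0.00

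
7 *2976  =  20832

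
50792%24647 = 1498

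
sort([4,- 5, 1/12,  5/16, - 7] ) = [ - 7 , - 5, 1/12,5/16,4 ]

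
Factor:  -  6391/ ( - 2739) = 3^(-1) *7^1 =7/3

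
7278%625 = 403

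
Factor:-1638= -2^1*3^2 * 7^1*13^1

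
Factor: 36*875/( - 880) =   -  1575/44 = - 2^( - 2)*3^2*5^2*7^1 *11^( - 1) 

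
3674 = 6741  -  3067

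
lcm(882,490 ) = 4410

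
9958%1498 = 970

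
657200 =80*8215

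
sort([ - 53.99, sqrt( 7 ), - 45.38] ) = [ - 53.99 , - 45.38 , sqrt( 7)]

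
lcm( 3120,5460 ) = 21840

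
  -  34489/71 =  - 486 + 17/71=- 485.76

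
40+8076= 8116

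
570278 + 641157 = 1211435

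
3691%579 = 217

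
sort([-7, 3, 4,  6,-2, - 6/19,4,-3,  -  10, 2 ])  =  [ - 10,-7, - 3, -2, - 6/19,2, 3, 4,  4, 6]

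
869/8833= 79/803 = 0.10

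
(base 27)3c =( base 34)2p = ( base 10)93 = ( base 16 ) 5d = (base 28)39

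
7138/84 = 84 + 41/42=84.98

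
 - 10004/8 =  - 1251 + 1/2= -1250.50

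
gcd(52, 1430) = 26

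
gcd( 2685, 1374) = 3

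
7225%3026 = 1173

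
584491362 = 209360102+375131260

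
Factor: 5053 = 31^1*163^1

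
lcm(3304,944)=6608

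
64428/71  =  64428/71 = 907.44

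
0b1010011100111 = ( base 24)96n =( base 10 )5351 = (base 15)18bb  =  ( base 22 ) B15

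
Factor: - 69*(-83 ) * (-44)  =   - 2^2*3^1*11^1 * 23^1*83^1 = - 251988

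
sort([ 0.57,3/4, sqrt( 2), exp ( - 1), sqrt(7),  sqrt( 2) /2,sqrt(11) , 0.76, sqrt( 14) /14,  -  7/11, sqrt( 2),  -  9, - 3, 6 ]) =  [ - 9 ,  -  3,  -  7/11,sqrt (14 )/14, exp(-1 ),0.57 , sqrt(2)/2,3/4,0.76,  sqrt(2),sqrt(2), sqrt(7 ), sqrt( 11), 6]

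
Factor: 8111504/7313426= 2^3*71^(  -  1 )*397^1  *1277^1*51503^(  -  1) = 4055752/3656713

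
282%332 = 282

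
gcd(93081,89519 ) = 1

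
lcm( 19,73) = 1387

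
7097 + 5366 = 12463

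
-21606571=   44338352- 65944923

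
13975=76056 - 62081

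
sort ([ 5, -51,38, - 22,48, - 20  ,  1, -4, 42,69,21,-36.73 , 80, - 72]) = [-72, - 51, -36.73, - 22, - 20, - 4, 1, 5,21,38 , 42, 48,  69,80 ]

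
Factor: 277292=2^2* 181^1*383^1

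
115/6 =19+1/6 = 19.17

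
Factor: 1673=7^1 * 239^1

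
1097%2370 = 1097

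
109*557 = 60713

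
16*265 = 4240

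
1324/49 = 1324/49 = 27.02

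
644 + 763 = 1407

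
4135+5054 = 9189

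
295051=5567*53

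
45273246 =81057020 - 35783774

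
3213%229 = 7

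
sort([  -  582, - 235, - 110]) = [-582,  -  235,-110] 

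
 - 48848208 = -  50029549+1181341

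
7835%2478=401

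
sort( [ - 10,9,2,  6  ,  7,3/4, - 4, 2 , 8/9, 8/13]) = [ - 10,  -  4, 8/13,3/4, 8/9,2,2,6,7, 9]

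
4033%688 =593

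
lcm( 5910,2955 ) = 5910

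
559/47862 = 559/47862 = 0.01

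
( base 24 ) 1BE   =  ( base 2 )1101010110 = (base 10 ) 854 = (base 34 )P4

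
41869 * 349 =14612281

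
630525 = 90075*7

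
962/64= 481/32 =15.03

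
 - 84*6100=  - 512400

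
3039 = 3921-882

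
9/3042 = 1/338= 0.00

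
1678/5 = 335  +  3/5 = 335.60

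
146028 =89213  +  56815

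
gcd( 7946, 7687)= 1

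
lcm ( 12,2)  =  12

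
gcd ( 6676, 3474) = 2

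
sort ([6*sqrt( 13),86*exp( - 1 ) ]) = [ 6*sqrt(13),86 * exp (-1 ) ] 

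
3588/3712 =897/928 = 0.97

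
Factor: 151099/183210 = 2^( - 1)*3^( - 1) * 5^(-1 )*13^1 * 31^( - 1) * 59^1 = 767/930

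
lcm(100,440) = 2200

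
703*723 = 508269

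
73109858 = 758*96451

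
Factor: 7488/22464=3^(  -  1) = 1/3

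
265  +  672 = 937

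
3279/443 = 3279/443= 7.40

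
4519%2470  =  2049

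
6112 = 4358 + 1754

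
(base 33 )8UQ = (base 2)10011000000000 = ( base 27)d98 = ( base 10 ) 9728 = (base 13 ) 4574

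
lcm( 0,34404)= 0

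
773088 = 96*8053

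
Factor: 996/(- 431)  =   - 2^2*3^1 * 83^1*431^ ( - 1)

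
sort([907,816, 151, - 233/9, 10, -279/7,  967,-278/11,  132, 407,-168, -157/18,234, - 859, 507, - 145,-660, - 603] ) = [ - 859,-660,-603, - 168, - 145,-279/7, - 233/9 ,- 278/11, -157/18 , 10, 132,  151, 234 , 407, 507, 816,  907, 967 ]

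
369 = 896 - 527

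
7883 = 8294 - 411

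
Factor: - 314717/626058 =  - 2^( - 1 )*3^( - 2)* 13^1*43^1*563^1*34781^(  -  1)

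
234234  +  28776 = 263010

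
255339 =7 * 36477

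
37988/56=9497/14  =  678.36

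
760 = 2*380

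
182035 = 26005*7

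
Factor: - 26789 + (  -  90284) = - 117073 = - 11^1*29^1*367^1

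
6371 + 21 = 6392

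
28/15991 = 28/15991 = 0.00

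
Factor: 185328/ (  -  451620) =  -2^2*3^2* 5^( - 1 ) *11^1*193^( - 1 )=- 396/965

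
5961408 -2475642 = 3485766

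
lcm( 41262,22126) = 1526694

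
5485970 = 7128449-1642479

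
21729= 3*7243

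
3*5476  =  16428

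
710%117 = 8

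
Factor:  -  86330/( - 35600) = 97/40=2^(-3) * 5^( - 1)*97^1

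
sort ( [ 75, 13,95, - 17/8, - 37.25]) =[- 37.25,-17/8,13,75,95]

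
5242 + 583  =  5825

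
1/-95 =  - 1/95 = -0.01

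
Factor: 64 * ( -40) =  - 2560 =- 2^9*5^1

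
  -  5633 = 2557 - 8190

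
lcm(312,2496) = 2496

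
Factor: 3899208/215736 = 162467/8989 = 37^1*89^(  -  1) * 101^(  -  1)*4391^1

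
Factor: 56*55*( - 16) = - 49280 = - 2^7 * 5^1*7^1*11^1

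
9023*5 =45115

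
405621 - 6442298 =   -  6036677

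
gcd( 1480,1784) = 8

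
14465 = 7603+6862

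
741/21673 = 741/21673 =0.03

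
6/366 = 1/61 = 0.02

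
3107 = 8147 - 5040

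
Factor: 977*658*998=641580268 = 2^2 *7^1*47^1 *499^1*977^1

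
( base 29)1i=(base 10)47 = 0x2F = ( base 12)3B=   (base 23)21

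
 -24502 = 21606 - 46108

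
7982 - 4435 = 3547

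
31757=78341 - 46584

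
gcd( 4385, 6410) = 5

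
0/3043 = 0 = 0.00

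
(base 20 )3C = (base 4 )1020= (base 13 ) 57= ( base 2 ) 1001000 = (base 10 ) 72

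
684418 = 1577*434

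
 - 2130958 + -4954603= - 7085561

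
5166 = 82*63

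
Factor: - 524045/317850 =  -  643/390 = - 2^ ( - 1)*3^(-1 )*5^( - 1)*13^(  -  1)*643^1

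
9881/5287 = 1+4594/5287=1.87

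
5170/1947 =2 + 116/177= 2.66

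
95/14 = 6 + 11/14=6.79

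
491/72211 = 491/72211  =  0.01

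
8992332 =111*81012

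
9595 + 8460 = 18055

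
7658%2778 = 2102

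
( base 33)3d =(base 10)112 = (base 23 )4K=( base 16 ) 70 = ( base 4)1300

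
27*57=1539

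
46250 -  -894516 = 940766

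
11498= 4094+7404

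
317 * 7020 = 2225340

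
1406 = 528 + 878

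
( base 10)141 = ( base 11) 119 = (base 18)7f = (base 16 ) 8D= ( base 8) 215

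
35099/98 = 35099/98 = 358.15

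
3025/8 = 3025/8 = 378.12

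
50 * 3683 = 184150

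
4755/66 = 72 + 1/22 =72.05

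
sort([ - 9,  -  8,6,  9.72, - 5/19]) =[- 9,-8, - 5/19,6,  9.72]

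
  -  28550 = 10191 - 38741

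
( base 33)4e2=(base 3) 20121112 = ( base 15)1665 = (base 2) 1001011010100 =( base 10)4820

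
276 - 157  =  119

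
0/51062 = 0 = 0.00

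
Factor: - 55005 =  - 3^1*5^1*19^1*193^1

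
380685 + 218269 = 598954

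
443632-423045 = 20587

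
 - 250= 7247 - 7497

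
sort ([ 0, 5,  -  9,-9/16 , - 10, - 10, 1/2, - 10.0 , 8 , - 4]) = [- 10 ,-10,- 10.0,-9, - 4, - 9/16, 0 , 1/2,5, 8]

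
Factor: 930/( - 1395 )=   -  2/3 = - 2^1*3^( - 1)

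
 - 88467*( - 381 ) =33705927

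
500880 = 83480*6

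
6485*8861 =57463585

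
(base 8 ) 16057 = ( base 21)g7c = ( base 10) 7215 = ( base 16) 1c2f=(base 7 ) 30015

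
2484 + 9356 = 11840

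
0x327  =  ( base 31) Q1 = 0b1100100111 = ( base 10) 807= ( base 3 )1002220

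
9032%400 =232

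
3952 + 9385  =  13337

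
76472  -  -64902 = 141374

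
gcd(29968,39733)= 1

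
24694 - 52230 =-27536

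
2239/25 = 2239/25 = 89.56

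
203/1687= 29/241= 0.12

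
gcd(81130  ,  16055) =95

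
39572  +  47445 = 87017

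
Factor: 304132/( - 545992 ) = -547/982 = - 2^( - 1)*491^( - 1) * 547^1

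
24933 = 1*24933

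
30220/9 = 30220/9 = 3357.78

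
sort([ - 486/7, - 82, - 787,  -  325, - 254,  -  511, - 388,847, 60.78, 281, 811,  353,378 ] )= [ - 787, - 511,  -  388,-325,  -  254,- 82, - 486/7,60.78 , 281,353,378, 811, 847] 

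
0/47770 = 0= 0.00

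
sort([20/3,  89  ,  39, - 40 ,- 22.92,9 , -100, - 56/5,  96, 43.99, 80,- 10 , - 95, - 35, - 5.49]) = [ -100, - 95, - 40,-35, - 22.92, - 56/5, - 10,-5.49, 20/3,9,39, 43.99,80,89, 96]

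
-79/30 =-79/30 = - 2.63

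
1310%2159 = 1310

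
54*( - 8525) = -460350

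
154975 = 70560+84415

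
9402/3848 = 4701/1924 = 2.44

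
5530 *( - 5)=-27650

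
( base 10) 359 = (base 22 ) G7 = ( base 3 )111022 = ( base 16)167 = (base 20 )hj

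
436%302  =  134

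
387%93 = 15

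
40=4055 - 4015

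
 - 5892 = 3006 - 8898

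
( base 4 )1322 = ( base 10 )122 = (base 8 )172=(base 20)62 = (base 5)442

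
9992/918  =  10 + 406/459   =  10.88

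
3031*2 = 6062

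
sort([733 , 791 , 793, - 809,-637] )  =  [-809,  -  637, 733,791, 793 ]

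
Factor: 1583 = 1583^1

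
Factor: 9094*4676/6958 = 3037396/497 =2^2*7^(-1 ) * 71^(-1 )*167^1*4547^1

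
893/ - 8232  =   - 1  +  7339/8232 = - 0.11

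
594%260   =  74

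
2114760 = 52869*40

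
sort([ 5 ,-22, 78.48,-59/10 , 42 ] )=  [ - 22, - 59/10,5, 42,78.48] 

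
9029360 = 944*9565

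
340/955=68/191 = 0.36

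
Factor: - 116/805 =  -2^2*5^( - 1 )* 7^(-1 )*23^(  -  1 )  *  29^1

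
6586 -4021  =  2565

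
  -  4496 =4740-9236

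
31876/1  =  31876=31876.00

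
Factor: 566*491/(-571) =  - 2^1*283^1*491^1*571^ (-1) =- 277906/571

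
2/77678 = 1/38839 =0.00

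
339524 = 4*84881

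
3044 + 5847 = 8891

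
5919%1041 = 714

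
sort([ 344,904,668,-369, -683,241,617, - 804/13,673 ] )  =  [ - 683, -369, - 804/13, 241, 344,617, 668,673, 904 ] 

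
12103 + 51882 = 63985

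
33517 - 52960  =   - 19443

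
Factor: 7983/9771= 3^1 *887^1*3257^ ( - 1) = 2661/3257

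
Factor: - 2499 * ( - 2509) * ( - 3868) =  - 2^2 * 3^1 * 7^2 * 13^1*17^1*193^1 *967^1= - 24252325188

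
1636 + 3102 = 4738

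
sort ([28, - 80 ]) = [ - 80,28]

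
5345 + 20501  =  25846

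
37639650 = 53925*698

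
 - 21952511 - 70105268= - 92057779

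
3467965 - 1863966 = 1603999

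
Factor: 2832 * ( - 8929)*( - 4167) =2^4*3^3 * 59^1*463^1 * 8929^1 = 105370628976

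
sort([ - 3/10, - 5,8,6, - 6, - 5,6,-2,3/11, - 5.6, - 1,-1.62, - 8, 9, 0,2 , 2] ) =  [ - 8, - 6, - 5.6, - 5,- 5, - 2, - 1.62, - 1 , - 3/10, 0, 3/11,2,2, 6,6,8,9 ] 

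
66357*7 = 464499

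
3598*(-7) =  - 25186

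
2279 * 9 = 20511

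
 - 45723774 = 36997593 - 82721367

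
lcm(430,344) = 1720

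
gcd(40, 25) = 5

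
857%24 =17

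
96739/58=96739/58= 1667.91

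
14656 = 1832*8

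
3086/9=342 + 8/9 =342.89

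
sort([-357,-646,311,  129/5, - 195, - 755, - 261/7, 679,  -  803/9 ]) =[ - 755, - 646,-357, - 195, - 803/9, - 261/7, 129/5, 311,679] 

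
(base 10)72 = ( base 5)242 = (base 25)2M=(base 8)110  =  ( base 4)1020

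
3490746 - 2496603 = 994143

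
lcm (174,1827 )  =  3654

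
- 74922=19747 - 94669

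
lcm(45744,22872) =45744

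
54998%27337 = 324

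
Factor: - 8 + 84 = 2^2*19^1 = 76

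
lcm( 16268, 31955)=894740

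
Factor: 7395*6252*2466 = 2^3*3^4*5^1  *  17^1 *29^1 *137^1*521^1 = 114011909640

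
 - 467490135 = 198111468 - 665601603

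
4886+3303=8189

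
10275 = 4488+5787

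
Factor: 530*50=26500= 2^2 * 5^3*53^1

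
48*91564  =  4395072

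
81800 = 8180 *10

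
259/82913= 259/82913 = 0.00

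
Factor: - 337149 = -3^3*12487^1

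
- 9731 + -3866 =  - 13597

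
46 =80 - 34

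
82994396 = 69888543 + 13105853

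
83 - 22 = 61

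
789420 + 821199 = 1610619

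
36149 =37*977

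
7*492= 3444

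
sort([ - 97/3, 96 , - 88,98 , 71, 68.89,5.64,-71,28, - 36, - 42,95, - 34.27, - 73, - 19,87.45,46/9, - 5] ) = [ - 88, - 73, - 71, - 42,  -  36, - 34.27,  -  97/3, - 19,- 5,46/9,5.64,28, 68.89,71, 87.45,95, 96,98]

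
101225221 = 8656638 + 92568583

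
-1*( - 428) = 428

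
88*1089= 95832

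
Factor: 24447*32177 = 3^1*23^1*29^1  *  281^1*1399^1 =786631119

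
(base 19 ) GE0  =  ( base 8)13632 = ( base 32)5SQ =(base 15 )1BCC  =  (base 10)6042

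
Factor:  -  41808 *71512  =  -2^7 * 3^1*7^1*13^1 * 67^1*1277^1 = - 2989773696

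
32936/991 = 33 + 233/991= 33.24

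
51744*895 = 46310880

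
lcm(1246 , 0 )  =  0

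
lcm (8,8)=8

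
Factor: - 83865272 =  -2^3 * 359^1* 29201^1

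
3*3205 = 9615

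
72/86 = 36/43 = 0.84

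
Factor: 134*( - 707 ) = -94738= - 2^1 * 7^1*67^1*101^1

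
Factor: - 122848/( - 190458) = 2^4*3^( - 3 )*11^1*349^1*3527^(-1 )=61424/95229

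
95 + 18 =113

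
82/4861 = 82/4861 = 0.02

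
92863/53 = 1752 + 7/53 = 1752.13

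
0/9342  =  0 = 0.00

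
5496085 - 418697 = 5077388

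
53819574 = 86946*619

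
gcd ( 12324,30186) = 78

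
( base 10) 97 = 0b1100001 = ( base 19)52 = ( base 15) 67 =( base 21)4d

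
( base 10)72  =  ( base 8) 110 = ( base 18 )40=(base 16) 48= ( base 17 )44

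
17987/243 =74 + 5/243= 74.02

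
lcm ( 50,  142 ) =3550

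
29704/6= 4950+2/3 = 4950.67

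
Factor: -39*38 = - 2^1*3^1*13^1*19^1 = - 1482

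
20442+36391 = 56833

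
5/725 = 1/145 = 0.01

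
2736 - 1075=1661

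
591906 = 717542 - 125636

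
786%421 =365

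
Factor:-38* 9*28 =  - 2^3 * 3^2*7^1*19^1 = - 9576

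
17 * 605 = 10285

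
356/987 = 356/987 =0.36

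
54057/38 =54057/38= 1422.55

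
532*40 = 21280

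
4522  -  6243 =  -1721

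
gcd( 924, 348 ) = 12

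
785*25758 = 20220030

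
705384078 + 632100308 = 1337484386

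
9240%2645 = 1305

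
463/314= 1 + 149/314 = 1.47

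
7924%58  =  36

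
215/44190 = 43/8838 = 0.00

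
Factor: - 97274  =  -2^1*17^1*2861^1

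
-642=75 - 717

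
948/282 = 158/47 = 3.36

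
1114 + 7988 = 9102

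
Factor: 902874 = 2^1 * 3^1*7^2*37^1 * 83^1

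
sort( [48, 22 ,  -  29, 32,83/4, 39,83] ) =[ - 29, 83/4, 22,  32, 39, 48,83 ] 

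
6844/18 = 3422/9   =  380.22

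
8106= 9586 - 1480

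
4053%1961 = 131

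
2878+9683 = 12561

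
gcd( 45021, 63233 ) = 1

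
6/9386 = 3/4693 = 0.00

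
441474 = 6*73579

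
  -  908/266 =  - 4  +  78/133=- 3.41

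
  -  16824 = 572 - 17396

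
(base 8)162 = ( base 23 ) 4m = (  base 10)114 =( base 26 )4a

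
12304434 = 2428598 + 9875836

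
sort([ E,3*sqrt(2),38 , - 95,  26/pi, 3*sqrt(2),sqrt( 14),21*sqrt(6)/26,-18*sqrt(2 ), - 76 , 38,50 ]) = [ - 95,  -  76, -18*sqrt(2) , 21*sqrt( 6 ) /26,E,sqrt(14 ),3*sqrt(2 ),3*sqrt(2),26/pi, 38,  38, 50 ]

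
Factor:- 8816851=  - 71^1*124181^1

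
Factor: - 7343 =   -  7^1*1049^1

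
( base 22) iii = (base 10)9126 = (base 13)4200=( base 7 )35415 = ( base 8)21646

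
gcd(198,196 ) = 2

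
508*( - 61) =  - 30988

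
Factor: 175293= 3^2*19477^1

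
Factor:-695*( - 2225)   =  5^3*89^1*139^1 = 1546375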